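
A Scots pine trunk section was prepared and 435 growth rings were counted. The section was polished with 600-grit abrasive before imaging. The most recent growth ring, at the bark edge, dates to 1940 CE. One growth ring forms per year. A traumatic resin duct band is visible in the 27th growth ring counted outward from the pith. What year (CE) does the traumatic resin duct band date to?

1532 CE

The traumatic resin duct band sits at growth ring 27 from the pith, so 435 − 27 = 408 growth rings formed after it.
1940 − 408 = 1532 CE.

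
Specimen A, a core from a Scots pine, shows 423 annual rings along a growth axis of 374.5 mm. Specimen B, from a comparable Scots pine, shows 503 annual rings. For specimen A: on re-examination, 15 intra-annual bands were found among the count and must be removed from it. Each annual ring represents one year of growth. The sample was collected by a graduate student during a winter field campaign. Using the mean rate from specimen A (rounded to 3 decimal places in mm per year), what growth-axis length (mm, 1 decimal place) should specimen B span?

Specimen A: correcting the raw count gives 423 − 15 = 408 true annual rings.
A: 374.5 mm over 408 years gives 374.5 / 408 ≈ 0.918 mm per year.
For B, 0.918 mm/year × 503 years = 461.8 mm.

461.8 mm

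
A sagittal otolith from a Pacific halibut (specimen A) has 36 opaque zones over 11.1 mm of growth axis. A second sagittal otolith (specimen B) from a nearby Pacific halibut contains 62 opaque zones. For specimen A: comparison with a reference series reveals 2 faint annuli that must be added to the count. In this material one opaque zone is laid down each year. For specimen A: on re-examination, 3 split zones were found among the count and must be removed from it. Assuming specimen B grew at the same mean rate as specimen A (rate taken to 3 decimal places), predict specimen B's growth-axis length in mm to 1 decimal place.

19.7 mm

Specimen A: true opaque zone count = 36 − 3 + 2 = 35.
A: Extension rate ≈ 11.1 / 35 = 0.317 mm per year.
B's length ≈ 0.317 × 62 = 19.7 mm.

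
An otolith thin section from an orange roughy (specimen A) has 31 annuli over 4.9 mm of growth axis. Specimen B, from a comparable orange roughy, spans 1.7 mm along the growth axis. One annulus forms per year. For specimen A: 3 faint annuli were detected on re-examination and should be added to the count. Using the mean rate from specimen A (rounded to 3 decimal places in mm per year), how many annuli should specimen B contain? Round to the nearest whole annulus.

Specimen A: adjusted count: 31 + 3 = 34 annuli.
A: 4.9 mm over 34 years gives 4.9 / 34 ≈ 0.144 mm/year.
For B, 1.7 / 0.144 = 11.81 years ≈ 12 annuli.

12 annuli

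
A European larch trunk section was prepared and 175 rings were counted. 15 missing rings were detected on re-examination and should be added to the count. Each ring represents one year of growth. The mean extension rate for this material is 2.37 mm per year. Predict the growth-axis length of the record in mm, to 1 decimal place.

450.3 mm

True ring count = 175 + 15 = 190.
190 years at 2.37 mm/year gives 2.37 × 190 = 450.3 mm.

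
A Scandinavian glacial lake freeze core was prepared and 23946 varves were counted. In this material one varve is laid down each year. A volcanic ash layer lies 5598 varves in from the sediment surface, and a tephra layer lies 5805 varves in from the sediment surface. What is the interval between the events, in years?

Separation: 5805 − 5598 = 207 varves.
One varve per year makes the interval 207 years.

207 years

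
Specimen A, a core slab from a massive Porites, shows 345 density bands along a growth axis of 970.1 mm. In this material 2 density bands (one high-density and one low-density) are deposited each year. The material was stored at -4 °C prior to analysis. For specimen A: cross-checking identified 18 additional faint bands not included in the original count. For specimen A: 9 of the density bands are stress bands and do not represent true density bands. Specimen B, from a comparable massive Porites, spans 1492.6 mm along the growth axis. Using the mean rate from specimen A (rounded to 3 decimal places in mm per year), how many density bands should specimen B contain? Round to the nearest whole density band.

545 density bands

Specimen A: correcting the raw count gives 345 − 9 + 18 = 354 true density bands.
Specimen A: with 2 density bands per year, 354 / 2 = 177 years.
A: Extension rate ≈ 970.1 / 177 = 5.481 mm per year.
Specimen B: 1492.6 mm / 5.481 mm per year = 272.32 years; at 2 density bands per year that is 272.32 × 2 ≈ 545 density bands.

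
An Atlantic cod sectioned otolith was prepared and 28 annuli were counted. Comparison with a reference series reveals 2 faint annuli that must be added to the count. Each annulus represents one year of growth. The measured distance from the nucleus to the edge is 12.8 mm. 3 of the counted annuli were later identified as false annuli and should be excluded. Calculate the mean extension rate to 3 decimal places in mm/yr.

0.474 mm/yr

True annulus count = 28 − 3 + 2 = 27.
12.8 mm over 27 years gives 12.8 / 27 ≈ 0.474 mm/yr.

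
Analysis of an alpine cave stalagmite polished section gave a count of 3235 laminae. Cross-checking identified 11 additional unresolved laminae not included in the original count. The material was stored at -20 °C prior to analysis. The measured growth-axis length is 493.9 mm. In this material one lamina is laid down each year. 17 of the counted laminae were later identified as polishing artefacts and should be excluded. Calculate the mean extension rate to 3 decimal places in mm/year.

Correcting the raw count gives 3235 − 17 + 11 = 3229 true laminae.
Extension rate ≈ 493.9 / 3229 = 0.153 mm/year.

0.153 mm/year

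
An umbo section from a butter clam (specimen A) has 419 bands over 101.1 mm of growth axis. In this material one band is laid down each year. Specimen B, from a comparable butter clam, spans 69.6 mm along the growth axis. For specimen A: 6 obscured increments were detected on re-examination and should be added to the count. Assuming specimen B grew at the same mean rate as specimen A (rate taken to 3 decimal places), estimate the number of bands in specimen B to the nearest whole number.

292 bands

Specimen A: true band count = 419 + 6 = 425.
A: Extension rate ≈ 101.1 / 425 = 0.238 mm/year.
For B, 69.6 / 0.238 = 292.44 years ≈ 292 bands.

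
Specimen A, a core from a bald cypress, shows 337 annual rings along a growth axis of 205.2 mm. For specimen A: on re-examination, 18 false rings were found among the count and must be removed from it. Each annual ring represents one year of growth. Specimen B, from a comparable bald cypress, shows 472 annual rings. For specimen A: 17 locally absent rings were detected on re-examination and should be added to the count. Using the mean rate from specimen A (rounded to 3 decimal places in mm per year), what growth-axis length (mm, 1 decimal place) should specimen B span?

288.4 mm

Specimen A: true annual ring count = 337 − 18 + 17 = 336.
A: Mean rate = 205.2 mm / 336 years ≈ 0.611 mm/yr.
B's length ≈ 0.611 × 472 = 288.4 mm.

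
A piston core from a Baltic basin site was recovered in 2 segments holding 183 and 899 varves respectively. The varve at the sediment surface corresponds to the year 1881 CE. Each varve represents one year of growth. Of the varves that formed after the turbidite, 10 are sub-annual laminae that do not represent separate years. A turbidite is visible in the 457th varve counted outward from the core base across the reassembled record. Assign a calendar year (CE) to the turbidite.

1266 CE

Total varves = 183 + 899 = 1082.
1082 − 457 = 625 varves lie beyond the turbidite toward the sediment surface.
625 − 10 false = 615 true varves after the turbidite.
Counting back 615 years from 1881 CE places the turbidite in 1881 − 615 = 1266 CE.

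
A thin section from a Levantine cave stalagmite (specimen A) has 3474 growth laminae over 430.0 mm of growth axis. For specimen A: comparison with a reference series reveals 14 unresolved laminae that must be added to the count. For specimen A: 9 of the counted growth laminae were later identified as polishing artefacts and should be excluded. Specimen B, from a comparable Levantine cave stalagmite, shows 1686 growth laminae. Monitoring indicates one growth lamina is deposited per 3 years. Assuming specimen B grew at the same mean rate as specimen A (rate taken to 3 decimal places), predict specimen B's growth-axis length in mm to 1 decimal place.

207.4 mm

Specimen A: true growth lamina count = 3474 − 9 + 14 = 3479.
Specimen A: multiplying by 3 years per growth lamina: 3479 × 3 = 10437 years.
A: 430.0 mm over 10437 years gives 430.0 / 10437 ≈ 0.041 mm/year.
Specimen B: multiplying by 3 years per growth lamina: 1686 × 3 = 5058 years. B's length ≈ 0.041 × 5058 = 207.4 mm.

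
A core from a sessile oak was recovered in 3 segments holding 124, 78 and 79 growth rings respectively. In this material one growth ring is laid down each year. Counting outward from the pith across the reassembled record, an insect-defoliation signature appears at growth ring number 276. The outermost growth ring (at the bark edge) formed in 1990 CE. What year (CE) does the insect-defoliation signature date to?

1985 CE

Total growth rings = 124 + 78 + 79 = 281.
The insect-defoliation signature sits at growth ring 276 from the pith, so 281 − 276 = 5 growth rings formed after it.
The growth ring at the bark edge is 1990 CE, so the insect-defoliation signature dates to 1990 − 5 = 1985 CE.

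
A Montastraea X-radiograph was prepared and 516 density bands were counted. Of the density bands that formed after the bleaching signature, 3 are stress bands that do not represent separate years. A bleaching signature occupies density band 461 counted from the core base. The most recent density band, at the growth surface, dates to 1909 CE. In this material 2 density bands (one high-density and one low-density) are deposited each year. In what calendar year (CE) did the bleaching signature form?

1883 CE

516 − 461 = 55 density bands lie beyond the bleaching signature toward the growth surface.
Excluding 3 false density bands: 55 − 3 = 52.
With 2 density bands per year, 52 / 2 = 26 years.
1909 − 26 = 1883 CE.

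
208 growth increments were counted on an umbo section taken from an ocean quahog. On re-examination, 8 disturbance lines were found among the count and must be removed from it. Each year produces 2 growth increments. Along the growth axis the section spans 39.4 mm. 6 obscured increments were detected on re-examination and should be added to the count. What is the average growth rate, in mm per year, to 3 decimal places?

0.383 mm per year

Adjusted count: 208 − 8 + 6 = 206 growth increments.
206 growth increments at 2 per year is 206 / 2 = 103 years.
Extension rate ≈ 39.4 / 103 = 0.383 mm per year.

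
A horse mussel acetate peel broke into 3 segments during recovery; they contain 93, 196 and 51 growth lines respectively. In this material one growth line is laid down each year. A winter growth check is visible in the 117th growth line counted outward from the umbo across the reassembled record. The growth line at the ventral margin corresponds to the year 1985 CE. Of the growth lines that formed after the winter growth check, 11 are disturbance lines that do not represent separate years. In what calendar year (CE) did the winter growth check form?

Total growth lines = 93 + 196 + 51 = 340.
340 − 117 = 223 growth lines lie beyond the winter growth check toward the ventral margin.
Removing the 11 false growth lines leaves 223 − 11 = 212 true growth lines beyond the winter growth check.
The growth line at the ventral margin is 1985 CE, so the winter growth check dates to 1985 − 212 = 1773 CE.

1773 CE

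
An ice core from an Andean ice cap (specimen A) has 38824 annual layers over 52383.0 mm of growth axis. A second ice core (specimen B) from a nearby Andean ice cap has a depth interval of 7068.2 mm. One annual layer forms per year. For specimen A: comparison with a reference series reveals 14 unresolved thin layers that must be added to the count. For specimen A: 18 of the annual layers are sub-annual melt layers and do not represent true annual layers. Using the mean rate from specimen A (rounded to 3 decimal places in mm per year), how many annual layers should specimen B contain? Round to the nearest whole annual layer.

5240 annual layers

Specimen A: after corrections the count is 38824 − 18 + 14 = 38820 annual layers.
A: 52383.0 mm over 38820 years gives 52383.0 / 38820 ≈ 1.349 mm/year.
B spans 7068.2 / 1.349 = 5239.58 years ≈ 5240 annual layers.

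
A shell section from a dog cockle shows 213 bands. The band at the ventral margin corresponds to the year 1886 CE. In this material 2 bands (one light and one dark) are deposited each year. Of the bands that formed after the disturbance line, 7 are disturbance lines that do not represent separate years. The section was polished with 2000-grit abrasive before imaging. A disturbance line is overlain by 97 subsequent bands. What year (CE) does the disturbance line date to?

1841 CE

97 bands post-date the disturbance line.
Excluding 7 false bands: 97 − 7 = 90.
90 bands at 2 per year is 90 / 2 = 45 years.
1886 − 45 = 1841 CE.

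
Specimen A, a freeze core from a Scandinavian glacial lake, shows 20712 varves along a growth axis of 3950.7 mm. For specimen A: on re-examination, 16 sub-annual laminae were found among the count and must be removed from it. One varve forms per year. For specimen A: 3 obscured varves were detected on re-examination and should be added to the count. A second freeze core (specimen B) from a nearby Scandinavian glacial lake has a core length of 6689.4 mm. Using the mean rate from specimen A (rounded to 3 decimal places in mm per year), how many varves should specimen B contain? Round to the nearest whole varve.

35023 varves

Specimen A: true varve count = 20712 − 16 + 3 = 20699.
A: 3950.7 mm over 20699 years gives 3950.7 / 20699 ≈ 0.191 mm per year.
Specimen B: 6689.4 mm / 0.191 mm per year = 35023.04 years ≈ 35023 varves.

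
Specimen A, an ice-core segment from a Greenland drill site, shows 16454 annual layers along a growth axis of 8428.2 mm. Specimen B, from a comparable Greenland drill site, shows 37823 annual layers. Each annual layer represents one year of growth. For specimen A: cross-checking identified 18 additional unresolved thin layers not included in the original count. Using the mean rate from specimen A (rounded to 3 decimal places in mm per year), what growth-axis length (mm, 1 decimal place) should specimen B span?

Specimen A: after corrections the count is 16454 + 18 = 16472 annual layers.
A: Mean rate = 8428.2 mm / 16472 years ≈ 0.512 mm per year.
B's length ≈ 0.512 × 37823 = 19365.4 mm.

19365.4 mm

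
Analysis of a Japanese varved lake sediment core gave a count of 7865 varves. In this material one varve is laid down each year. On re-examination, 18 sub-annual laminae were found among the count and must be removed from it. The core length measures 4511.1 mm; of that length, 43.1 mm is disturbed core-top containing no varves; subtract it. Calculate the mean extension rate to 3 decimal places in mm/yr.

0.569 mm/yr

After corrections the count is 7865 − 18 = 7847 varves.
Net length = 4511.1 − 43.1 = 4468.0 mm.
4468.0 mm over 7847 years gives 4468.0 / 7847 ≈ 0.569 mm/yr.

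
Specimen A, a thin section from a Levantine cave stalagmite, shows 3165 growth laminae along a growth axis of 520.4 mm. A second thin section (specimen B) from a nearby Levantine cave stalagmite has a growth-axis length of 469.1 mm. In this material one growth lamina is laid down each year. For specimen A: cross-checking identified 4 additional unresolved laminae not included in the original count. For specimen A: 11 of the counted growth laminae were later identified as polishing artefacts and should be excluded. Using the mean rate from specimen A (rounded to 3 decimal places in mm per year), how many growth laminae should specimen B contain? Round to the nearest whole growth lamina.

Specimen A: after corrections the count is 3165 − 11 + 4 = 3158 growth laminae.
A: Extension rate ≈ 520.4 / 3158 = 0.165 mm per year.
B spans 469.1 / 0.165 = 2843.03 years ≈ 2843 growth laminae.

2843 growth laminae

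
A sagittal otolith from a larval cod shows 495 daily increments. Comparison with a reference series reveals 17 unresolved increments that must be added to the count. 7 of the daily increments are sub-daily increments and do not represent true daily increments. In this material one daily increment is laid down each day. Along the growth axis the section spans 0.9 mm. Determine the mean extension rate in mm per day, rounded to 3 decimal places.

0.002 mm per day

True daily increment count = 495 − 7 + 17 = 505.
0.9 mm over 505 days gives 0.9 / 505 ≈ 0.002 mm per day.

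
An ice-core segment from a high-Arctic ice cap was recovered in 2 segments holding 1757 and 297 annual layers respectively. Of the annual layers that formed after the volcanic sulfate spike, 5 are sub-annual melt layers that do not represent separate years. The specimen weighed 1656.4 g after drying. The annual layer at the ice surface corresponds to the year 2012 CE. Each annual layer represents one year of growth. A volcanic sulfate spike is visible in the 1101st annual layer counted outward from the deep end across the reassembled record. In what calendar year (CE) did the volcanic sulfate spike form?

Total annual layers = 1757 + 297 = 2054.
The volcanic sulfate spike sits at annual layer 1101 from the deep end, so 2054 − 1101 = 953 annual layers formed after it.
Removing the 5 false annual layers leaves 953 − 5 = 948 true annual layers beyond the volcanic sulfate spike.
Counting back 948 years from 2012 CE places the volcanic sulfate spike in 2012 − 948 = 1064 CE.

1064 CE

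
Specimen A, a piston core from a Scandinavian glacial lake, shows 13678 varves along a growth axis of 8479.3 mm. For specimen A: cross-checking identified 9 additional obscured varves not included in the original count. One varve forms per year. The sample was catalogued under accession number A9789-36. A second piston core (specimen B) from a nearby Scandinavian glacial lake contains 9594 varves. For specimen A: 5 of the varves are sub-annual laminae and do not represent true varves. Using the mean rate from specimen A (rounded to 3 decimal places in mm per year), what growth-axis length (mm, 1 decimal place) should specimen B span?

5948.3 mm

Specimen A: correcting the raw count gives 13678 − 5 + 9 = 13682 true varves.
A: Mean rate = 8479.3 mm / 13682 years ≈ 0.620 mm/yr.
For B, 0.620 mm/year × 9594 years = 5948.3 mm.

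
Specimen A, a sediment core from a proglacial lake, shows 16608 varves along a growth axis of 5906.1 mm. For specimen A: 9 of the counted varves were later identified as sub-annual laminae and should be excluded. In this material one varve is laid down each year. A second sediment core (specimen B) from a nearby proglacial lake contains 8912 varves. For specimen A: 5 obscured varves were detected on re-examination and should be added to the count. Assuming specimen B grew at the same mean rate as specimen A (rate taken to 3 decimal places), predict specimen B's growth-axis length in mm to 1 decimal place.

Specimen A: correcting the raw count gives 16608 − 9 + 5 = 16604 true varves.
A: 5906.1 mm over 16604 years gives 5906.1 / 16604 ≈ 0.356 mm per year.
B's length ≈ 0.356 × 8912 = 3172.7 mm.

3172.7 mm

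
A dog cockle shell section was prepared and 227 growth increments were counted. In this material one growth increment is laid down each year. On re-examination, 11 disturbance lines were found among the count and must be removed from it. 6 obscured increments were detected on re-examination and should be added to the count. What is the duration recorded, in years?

Correcting the raw count gives 227 − 11 + 6 = 222 true growth increments.
With a one-to-one growth increment periodicity this is 222 years.

222 yr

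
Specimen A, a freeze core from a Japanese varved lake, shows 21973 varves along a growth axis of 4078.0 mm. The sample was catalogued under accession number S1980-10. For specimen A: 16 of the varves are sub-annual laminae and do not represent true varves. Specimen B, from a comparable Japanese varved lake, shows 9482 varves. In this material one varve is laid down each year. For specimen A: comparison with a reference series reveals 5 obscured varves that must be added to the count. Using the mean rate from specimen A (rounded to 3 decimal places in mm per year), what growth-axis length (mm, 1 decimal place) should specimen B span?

Specimen A: adjusted count: 21973 − 16 + 5 = 21962 varves.
A: Extension rate ≈ 4078.0 / 21962 = 0.186 mm per year.
For B, 0.186 mm/year × 9482 years = 1763.7 mm.

1763.7 mm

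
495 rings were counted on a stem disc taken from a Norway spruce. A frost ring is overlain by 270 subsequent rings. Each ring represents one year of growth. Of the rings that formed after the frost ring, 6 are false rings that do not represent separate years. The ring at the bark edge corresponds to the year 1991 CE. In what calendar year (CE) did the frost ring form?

1727 CE

There are 270 rings younger than the frost ring.
Excluding 6 false rings: 270 − 6 = 264.
1991 − 264 = 1727 CE.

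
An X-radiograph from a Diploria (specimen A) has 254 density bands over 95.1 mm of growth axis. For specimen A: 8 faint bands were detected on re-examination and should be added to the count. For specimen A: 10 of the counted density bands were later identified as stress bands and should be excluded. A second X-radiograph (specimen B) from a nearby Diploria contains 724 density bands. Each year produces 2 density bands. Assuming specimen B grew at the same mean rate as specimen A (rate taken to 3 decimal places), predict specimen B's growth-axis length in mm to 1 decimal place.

273.3 mm

Specimen A: adjusted count: 254 − 10 + 8 = 252 density bands.
Specimen A: with 2 density bands per year, 252 / 2 = 126 years.
A: Mean rate = 95.1 mm / 126 years ≈ 0.755 mm/year.
Specimen B: with 2 density bands per year, 724 / 2 = 362 years. For B, 0.755 mm/year × 362 years = 273.3 mm.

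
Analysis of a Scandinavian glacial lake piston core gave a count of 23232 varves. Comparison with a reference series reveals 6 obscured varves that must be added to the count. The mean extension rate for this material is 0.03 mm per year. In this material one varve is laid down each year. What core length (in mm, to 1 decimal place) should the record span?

Correcting the raw count gives 23232 + 6 = 23238 true varves.
23238 years at 0.03 mm/year gives 0.03 × 23238 = 697.1 mm.

697.1 mm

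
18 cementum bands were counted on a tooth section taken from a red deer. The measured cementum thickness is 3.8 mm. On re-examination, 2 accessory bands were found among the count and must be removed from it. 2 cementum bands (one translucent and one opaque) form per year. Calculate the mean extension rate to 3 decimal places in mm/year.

0.475 mm/year

After corrections the count is 18 − 2 = 16 cementum bands.
16 cementum bands at 2 per year is 16 / 2 = 8 years.
3.8 mm over 8 years gives 3.8 / 8 ≈ 0.475 mm/year.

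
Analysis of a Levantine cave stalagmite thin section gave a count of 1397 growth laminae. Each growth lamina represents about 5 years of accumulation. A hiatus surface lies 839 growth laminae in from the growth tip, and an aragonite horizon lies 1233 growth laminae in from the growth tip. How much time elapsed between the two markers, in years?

1970 years

Separation: 1233 − 839 = 394 growth laminae.
394 growth laminae at 5 years each span 394 × 5 = 1970 years.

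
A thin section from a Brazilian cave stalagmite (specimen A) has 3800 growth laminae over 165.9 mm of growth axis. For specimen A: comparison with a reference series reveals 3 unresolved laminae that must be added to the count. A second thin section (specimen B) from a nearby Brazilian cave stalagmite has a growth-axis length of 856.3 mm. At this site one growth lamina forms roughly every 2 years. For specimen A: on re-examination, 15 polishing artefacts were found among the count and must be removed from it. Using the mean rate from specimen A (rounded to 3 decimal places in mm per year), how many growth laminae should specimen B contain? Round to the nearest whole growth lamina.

Specimen A: correcting the raw count gives 3800 − 15 + 3 = 3788 true growth laminae.
Specimen A: multiplying by 2 years per growth lamina: 3788 × 2 = 7576 years.
A: 165.9 mm over 7576 years gives 165.9 / 7576 ≈ 0.022 mm/year.
For B, 856.3 / 0.022 = 38922.73 years; at 2 years per growth lamina that is 38922.73 / 2 ≈ 19461 growth laminae.

19461 growth laminae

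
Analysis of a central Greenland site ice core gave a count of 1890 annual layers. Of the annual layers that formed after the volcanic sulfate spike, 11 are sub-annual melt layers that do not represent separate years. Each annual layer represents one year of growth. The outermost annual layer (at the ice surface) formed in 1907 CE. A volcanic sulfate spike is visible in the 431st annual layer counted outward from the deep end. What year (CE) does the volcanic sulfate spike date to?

1890 − 431 = 1459 annual layers lie beyond the volcanic sulfate spike toward the ice surface.
Excluding 11 false annual layers: 1459 − 11 = 1448.
1907 − 1448 = 459 CE.

459 CE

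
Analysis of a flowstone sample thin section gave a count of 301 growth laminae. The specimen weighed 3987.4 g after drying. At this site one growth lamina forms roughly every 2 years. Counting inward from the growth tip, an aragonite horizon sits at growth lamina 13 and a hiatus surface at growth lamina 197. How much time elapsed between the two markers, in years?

368 years

197 − 13 = 184 growth laminae lie between the two events.
At 2 years per growth lamina, 184 × 2 = 368 years.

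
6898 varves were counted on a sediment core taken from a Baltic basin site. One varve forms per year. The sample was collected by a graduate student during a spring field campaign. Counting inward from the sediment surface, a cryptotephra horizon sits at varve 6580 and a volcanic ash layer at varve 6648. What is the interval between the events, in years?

6648 − 6580 = 68 varves lie between the two events.
At one varve per year, 68 years elapsed between them.

68 years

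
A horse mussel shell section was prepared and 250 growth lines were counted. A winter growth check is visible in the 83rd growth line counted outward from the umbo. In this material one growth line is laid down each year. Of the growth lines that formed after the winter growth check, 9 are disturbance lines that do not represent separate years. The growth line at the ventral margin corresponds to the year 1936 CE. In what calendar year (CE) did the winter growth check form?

Between growth line 83 and the ventral margin there are 250 − 83 = 167 growth lines.
Excluding 9 false growth lines: 167 − 9 = 158.
The growth line at the ventral margin is 1936 CE, so the winter growth check dates to 1936 − 158 = 1778 CE.

1778 CE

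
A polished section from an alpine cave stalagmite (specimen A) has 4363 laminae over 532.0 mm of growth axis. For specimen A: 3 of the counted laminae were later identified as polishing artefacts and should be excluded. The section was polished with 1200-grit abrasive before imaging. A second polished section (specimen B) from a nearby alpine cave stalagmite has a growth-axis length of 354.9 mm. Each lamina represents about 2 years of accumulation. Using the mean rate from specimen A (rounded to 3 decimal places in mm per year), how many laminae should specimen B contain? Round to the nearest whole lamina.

2909 laminae

Specimen A: correcting the raw count gives 4363 − 3 = 4360 true laminae.
Specimen A: multiplying by 2 years per lamina: 4360 × 2 = 8720 years.
A: Extension rate ≈ 532.0 / 8720 = 0.061 mm/yr.
For B, 354.9 / 0.061 = 5818.03 years; at 2 years per lamina that is 5818.03 / 2 ≈ 2909 laminae.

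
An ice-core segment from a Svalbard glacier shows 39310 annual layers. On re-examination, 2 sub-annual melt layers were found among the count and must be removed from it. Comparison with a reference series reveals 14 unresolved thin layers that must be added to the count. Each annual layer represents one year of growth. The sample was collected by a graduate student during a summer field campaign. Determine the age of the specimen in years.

39322 yr

Adjusted count: 39310 − 2 + 14 = 39322 annual layers.
One annual layer per year makes the duration 39322 years.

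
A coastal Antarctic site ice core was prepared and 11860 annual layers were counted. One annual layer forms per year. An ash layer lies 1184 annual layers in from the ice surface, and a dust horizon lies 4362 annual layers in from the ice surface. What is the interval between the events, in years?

4362 − 1184 = 3178 annual layers lie between the two events.
That is 3178 years at one annual layer per year.

3178 yr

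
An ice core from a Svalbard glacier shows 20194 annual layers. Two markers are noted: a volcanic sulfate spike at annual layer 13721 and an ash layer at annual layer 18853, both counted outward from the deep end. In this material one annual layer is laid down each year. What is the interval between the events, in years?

The two markers are separated by 18853 − 13721 = 5132 annual layers.
One annual layer per year makes the interval 5132 years.

5132 years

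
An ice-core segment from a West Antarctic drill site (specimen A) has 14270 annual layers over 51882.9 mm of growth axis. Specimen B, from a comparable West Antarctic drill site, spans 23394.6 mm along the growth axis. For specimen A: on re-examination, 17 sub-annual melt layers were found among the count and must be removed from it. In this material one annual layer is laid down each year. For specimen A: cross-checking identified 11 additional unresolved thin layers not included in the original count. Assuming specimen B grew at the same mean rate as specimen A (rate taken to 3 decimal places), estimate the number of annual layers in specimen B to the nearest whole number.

6432 annual layers

Specimen A: true annual layer count = 14270 − 17 + 11 = 14264.
A: 51882.9 mm over 14264 years gives 51882.9 / 14264 ≈ 3.637 mm per year.
For B, 23394.6 / 3.637 = 6432.39 years ≈ 6432 annual layers.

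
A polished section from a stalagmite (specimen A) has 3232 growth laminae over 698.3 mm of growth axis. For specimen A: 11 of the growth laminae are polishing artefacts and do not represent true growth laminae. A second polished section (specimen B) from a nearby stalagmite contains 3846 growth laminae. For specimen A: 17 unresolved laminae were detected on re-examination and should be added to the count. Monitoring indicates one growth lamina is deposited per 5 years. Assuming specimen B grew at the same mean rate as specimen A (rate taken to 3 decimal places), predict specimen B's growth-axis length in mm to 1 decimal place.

Specimen A: true growth lamina count = 3232 − 11 + 17 = 3238.
Specimen A: 3238 growth laminae at 5 years each span 3238 × 5 = 16190 years.
A: Mean rate = 698.3 mm / 16190 years ≈ 0.043 mm per year.
Specimen B: 3846 growth laminae at 5 years each span 3846 × 5 = 19230 years. For B, 0.043 mm/year × 19230 years = 826.9 mm.

826.9 mm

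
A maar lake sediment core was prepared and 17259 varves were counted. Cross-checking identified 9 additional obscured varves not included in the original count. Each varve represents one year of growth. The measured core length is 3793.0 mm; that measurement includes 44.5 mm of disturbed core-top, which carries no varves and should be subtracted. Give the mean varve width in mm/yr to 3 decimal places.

0.217 mm/yr

True varve count = 17259 + 9 = 17268.
The growth record spans 3793.0 − 44.5 = 3748.5 mm.
3748.5 mm over 17268 years gives 3748.5 / 17268 ≈ 0.217 mm/yr.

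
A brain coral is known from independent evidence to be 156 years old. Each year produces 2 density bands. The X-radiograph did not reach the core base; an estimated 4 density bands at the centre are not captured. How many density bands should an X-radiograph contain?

308 density bands

With 2 density bands per year, 156 years would produce 156 × 2 = 312 density bands.
Less the 4 uncaptured density bands: 312 − 4 = 308.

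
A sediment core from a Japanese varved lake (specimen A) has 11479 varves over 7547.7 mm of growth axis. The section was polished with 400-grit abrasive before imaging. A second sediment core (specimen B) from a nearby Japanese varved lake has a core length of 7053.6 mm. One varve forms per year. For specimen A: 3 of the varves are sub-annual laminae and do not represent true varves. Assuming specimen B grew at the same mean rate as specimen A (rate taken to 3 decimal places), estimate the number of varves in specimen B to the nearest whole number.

Specimen A: adjusted count: 11479 − 3 = 11476 varves.
A: Mean rate = 7547.7 mm / 11476 years ≈ 0.658 mm/year.
For B, 7053.6 / 0.658 = 10719.76 years ≈ 10720 varves.

10720 varves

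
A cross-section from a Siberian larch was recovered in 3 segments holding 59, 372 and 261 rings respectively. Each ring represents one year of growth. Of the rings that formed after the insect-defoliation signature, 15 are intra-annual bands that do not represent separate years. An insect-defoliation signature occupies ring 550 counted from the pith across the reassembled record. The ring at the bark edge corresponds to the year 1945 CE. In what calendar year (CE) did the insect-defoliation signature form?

1818 CE

Total rings = 59 + 372 + 261 = 692.
Between ring 550 and the bark edge there are 692 − 550 = 142 rings.
Removing the 15 false rings leaves 142 − 15 = 127 true rings beyond the insect-defoliation signature.
Counting back 127 years from 1945 CE places the insect-defoliation signature in 1945 − 127 = 1818 CE.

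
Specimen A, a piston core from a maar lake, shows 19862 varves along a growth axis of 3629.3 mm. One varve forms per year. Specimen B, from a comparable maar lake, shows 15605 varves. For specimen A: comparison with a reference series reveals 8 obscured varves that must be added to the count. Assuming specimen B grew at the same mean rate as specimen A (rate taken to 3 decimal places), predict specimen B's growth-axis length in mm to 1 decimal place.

2855.7 mm

Specimen A: correcting the raw count gives 19862 + 8 = 19870 true varves.
A: Mean rate = 3629.3 mm / 19870 years ≈ 0.183 mm/yr.
B's length ≈ 0.183 × 15605 = 2855.7 mm.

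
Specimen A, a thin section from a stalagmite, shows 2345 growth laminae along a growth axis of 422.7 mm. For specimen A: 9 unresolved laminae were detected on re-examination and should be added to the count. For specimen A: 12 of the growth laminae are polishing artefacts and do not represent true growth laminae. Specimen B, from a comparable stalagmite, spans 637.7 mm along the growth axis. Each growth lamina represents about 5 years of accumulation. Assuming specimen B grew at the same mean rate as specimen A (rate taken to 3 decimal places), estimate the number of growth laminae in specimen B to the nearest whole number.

3543 growth laminae

Specimen A: true growth lamina count = 2345 − 12 + 9 = 2342.
Specimen A: 2342 growth laminae at 5 years each span 2342 × 5 = 11710 years.
A: Extension rate ≈ 422.7 / 11710 = 0.036 mm/year.
B spans 637.7 / 0.036 = 17713.89 years; at 5 years per growth lamina that is 17713.89 / 5 ≈ 3543 growth laminae.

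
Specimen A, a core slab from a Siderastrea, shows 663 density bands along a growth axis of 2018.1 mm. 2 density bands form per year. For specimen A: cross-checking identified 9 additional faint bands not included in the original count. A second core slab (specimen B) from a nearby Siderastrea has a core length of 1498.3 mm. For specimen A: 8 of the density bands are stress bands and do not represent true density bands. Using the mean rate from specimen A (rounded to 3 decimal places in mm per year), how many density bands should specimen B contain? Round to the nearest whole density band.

493 density bands

Specimen A: after corrections the count is 663 − 8 + 9 = 664 density bands.
Specimen A: dividing by 2 density bands per year: 664 / 2 = 332 years.
A: Mean rate = 2018.1 mm / 332 years ≈ 6.079 mm per year.
Specimen B: 1498.3 mm / 6.079 mm per year = 246.47 years; at 2 density bands per year that is 246.47 × 2 ≈ 493 density bands.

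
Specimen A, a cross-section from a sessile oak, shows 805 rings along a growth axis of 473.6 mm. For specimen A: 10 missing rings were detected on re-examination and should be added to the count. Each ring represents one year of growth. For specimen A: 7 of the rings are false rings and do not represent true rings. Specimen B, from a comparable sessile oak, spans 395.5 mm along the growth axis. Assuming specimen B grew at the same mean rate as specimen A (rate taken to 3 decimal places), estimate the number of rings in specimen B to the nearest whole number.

675 rings

Specimen A: true ring count = 805 − 7 + 10 = 808.
A: Mean rate = 473.6 mm / 808 years ≈ 0.586 mm/yr.
B spans 395.5 / 0.586 = 674.91 years ≈ 675 rings.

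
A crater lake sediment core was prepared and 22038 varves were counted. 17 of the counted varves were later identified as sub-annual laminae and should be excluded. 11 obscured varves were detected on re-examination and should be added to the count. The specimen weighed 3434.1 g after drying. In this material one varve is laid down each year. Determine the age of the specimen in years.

22032 years

Correcting the raw count gives 22038 − 17 + 11 = 22032 true varves.
At one varve per year, that is 22032 years.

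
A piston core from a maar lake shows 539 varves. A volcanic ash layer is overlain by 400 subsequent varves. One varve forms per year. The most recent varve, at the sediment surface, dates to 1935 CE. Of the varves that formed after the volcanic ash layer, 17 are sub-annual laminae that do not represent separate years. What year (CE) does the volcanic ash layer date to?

400 varves formed after the volcanic ash layer.
Removing the 17 false varves leaves 400 − 17 = 383 true varves beyond the volcanic ash layer.
Counting back 383 years from 1935 CE places the volcanic ash layer in 1935 − 383 = 1552 CE.

1552 CE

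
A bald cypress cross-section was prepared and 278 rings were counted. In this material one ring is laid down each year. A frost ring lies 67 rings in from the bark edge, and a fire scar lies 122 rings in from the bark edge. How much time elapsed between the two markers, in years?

122 − 67 = 55 rings lie between the two events.
One ring per year makes the interval 55 years.

55 years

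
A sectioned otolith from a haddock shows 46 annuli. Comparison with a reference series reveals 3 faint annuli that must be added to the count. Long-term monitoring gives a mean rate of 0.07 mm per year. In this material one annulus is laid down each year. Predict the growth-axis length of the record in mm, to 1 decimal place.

3.4 mm

Correcting the raw count gives 46 + 3 = 49 true annuli.
Length ≈ 0.07 × 49 = 3.4 mm.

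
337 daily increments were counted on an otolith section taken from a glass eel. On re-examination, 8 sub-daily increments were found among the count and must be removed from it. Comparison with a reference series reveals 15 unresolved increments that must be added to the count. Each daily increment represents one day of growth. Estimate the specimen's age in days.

344 days

After corrections the count is 337 − 8 + 15 = 344 daily increments.
One daily increment per day makes the duration 344 days.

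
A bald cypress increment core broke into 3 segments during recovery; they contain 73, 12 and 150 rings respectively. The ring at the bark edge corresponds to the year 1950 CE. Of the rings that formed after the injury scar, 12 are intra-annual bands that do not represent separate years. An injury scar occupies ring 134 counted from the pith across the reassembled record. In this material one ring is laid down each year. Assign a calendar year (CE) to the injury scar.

1861 CE

Total rings = 73 + 12 + 150 = 235.
235 − 134 = 101 rings lie beyond the injury scar toward the bark edge.
Removing the 12 false rings leaves 101 − 12 = 89 true rings beyond the injury scar.
1950 − 89 = 1861 CE.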